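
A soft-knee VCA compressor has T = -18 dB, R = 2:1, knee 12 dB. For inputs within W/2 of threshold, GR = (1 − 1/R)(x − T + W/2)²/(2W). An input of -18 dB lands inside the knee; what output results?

x − T + W/2 = -18 − (-18) + 6 = 6.
GR = (1 − 1/2) × 6² / 24 = 0.5 × 36 / 24 = 0.75 dB.
Output = -18 − 0.75 = -18.75 dB.

-18.75 dB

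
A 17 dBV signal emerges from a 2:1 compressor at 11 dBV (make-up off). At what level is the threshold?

Let T be the threshold. Output overshoot = (input overshoot)/R, so 11 − T = (17 − T)/2.
2·(11 − T) = 17 − T → 1·T = 22 − 17 = 5.
T = 5/1 = 5 dBV.

5 dBV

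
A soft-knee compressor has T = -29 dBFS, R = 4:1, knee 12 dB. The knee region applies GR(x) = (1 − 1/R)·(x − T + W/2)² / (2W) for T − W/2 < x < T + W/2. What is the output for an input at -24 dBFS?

-27.78125 dBFS

x − T + W/2 = -24 − (-29) + 6 = 11.
GR = (1 − 1/4) × 11² / 24 = 0.75 × 121 / 24 = 3.78125 dB.
Output = -24 − 3.78125 = -27.78125 dBFS.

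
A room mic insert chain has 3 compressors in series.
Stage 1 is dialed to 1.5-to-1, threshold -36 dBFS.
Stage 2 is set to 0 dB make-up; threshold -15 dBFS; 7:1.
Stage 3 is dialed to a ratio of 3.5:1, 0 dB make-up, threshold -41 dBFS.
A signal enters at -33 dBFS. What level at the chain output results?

-39 dBFS

Stage 1: overshoot 3 dB → 3/1.5 = 2 dB → -34 dBFS.
Stage 2: below threshold (-34 ≤ -15); passes unchanged; output -34 dBFS.
Stage 3: -34 dBFS is 7 dB over -41 dBFS; at 3.5:1 that becomes 2 dB over, giving -39 dBFS.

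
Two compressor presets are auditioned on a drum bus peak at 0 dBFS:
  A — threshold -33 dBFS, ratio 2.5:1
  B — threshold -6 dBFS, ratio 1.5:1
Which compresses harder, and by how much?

A, by 17.8 dB

A: GR = 33 − 33/2.5 = 19.8 dB.
B: GR = 6 − 6/1.5 = 2 dB.
A reduces 17.8 dB more.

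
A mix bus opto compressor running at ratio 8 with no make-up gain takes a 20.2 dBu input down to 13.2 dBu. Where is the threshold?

Input is 8 dB above T (since output overshoot × R = input overshoot: (13.2 − T)·8 = 20.2 − T gives T = 12.2 dBu).
Check: 12.2 + (20.2 − 12.2)/8 = 12.2 + 1 = 13.2 dBu. ✓

12.2 dBu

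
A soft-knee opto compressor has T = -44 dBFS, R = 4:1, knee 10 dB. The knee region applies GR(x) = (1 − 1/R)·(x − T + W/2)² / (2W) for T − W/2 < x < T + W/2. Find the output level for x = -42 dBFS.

-43.8375 dBFS

x − T + W/2 = -42 − (-44) + 5 = 7.
GR = (1 − 1/4) × 7² / 20 = 0.75 × 49 / 20 = 1.8375 dB.
Output = -42 − 1.8375 = -43.8375 dBFS.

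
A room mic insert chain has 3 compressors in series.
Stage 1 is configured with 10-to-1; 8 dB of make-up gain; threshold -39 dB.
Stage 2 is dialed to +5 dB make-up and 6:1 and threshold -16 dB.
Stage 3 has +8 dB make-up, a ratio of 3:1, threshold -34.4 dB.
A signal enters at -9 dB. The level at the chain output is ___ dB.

-22.6 dB

Stage 1: -9 dB is 30 dB over -39 dB; at 10:1 that becomes 3 dB over, giving -36 dB; +8 dB make-up → -28 dB.
Stage 2: -28 dB is at or below the -16 dB threshold — no compression; make-up brings it to -23 dB.
Stage 3: 11.4 dB above -34.4 dB, reduced 3:1 to 3.8 dB above → -30.6 dB; +8 dB make-up → -22.6 dB.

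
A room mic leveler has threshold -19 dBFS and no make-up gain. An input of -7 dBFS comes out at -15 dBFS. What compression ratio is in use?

Input overshoot = -7 − (-19) = 12 dB; output overshoot = -15 − (-19) = 4 dB.
Ratio = 12 / 4 = 3.

3:1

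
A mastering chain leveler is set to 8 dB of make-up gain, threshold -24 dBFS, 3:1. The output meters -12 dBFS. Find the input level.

Remove make-up: -12 − 8 = -20 dBFS.
Post-compression overshoot = -20 − (-24) = 4 dB.
Before 3:1 compression the overshoot was 4 × 3 = 12 dB, so input = -24 + 12 = -12 dBFS.

-12 dBFS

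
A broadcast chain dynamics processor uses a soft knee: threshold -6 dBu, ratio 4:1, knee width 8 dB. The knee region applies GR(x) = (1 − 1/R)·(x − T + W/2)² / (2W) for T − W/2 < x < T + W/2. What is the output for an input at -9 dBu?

-9.046875 dBu

x − T + W/2 = -9 − (-6) + 4 = 1.
GR = (1 − 1/4) × 1² / 16 = 0.75 × 1 / 16 = 0.046875 dB.
Output = -9 − 0.046875 = -9.046875 dBu.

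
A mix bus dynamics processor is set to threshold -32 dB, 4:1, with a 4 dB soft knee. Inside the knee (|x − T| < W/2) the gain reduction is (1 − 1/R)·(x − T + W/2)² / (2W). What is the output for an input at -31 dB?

x − T + W/2 = -31 − (-32) + 2 = 3.
GR = (1 − 1/4) × 3² / 8 = 0.75 × 9 / 8 = 0.84375 dB.
Output = -31 − 0.84375 = -31.84375 dB.

-31.84375 dB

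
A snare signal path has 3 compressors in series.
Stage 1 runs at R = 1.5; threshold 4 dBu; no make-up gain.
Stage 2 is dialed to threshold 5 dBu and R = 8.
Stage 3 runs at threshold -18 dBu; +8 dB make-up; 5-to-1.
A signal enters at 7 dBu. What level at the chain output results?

Stage 1: 3 dB above 4 dBu, reduced 1.5:1 to 2 dB above → 6 dBu.
Stage 2: 6 dBu is 1 dB over 5 dBu; at 8:1 that becomes 0.125 dB over, giving 5.125 dBu.
Stage 3: overshoot 23.125 dB → 23.125/5 = 4.625 dB → -13.375 dBu; +8 dB make-up → -5.375 dBu.

-5.375 dBu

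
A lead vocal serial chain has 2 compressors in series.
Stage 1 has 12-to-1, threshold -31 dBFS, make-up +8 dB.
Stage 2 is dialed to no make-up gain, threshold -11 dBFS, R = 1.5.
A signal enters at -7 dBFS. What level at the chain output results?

-21 dBFS

Stage 1: 24 dB above -31 dBFS, reduced 12:1 to 2 dB above → -29 dBFS; +8 dB make-up → -21 dBFS.
Stage 2: -21 dBFS is at or below the -11 dBFS threshold — no compression; output -21 dBFS.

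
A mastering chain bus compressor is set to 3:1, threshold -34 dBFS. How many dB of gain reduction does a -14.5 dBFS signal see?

13 dB

Overshoot = -14.5 − (-34) = 19.5 dB.
A 3:1 ratio leaves 6.5 dB of that excess.
GR = overshoot in − overshoot out = 19.5 − 6.5 = 13 dB.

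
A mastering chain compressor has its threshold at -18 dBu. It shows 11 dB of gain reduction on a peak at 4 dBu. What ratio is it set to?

2:1

Input overshoot = 4 − (-18) = 22 dB.
Output overshoot = 22 − 11 = 11 dB.
Ratio = input overshoot / output overshoot = 22 / 11 = 2.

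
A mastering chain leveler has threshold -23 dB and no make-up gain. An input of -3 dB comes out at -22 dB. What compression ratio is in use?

Input overshoot = -3 − (-23) = 20 dB; output overshoot = -22 − (-23) = 1 dB.
Ratio = 20 / 1 = 20.

20:1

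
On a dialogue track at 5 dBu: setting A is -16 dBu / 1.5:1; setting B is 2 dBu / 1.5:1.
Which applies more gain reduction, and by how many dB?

A, by 6 dB

A: 21 dB over, compressed to 14 dB over, so 7 dB of GR.
B: 3 dB over, compressed to 2 dB over, so 1 dB of GR.
A applies 6 dB more gain reduction.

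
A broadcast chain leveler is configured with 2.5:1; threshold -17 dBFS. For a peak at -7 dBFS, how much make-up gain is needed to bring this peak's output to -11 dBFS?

Overshoot 10 dB → 10/2.5 = 4 dB after compression, so the compressed level is -17 + 4 = -13 dBFS.
Make-up = target − compressed = -11 − (-13) = 2 dB.

2 dB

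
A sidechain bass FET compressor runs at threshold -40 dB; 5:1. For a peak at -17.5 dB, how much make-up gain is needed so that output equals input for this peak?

18 dB

Without make-up, output = threshold + overshoot/5 = -40 + 4.5 = -35.5 dB.
Gap to target: 18 dB.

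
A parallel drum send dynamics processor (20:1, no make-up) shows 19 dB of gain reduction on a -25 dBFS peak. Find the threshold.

-45 dBFS

Let T be the threshold. Output overshoot = (input overshoot)/R, so -44 − T = (-25 − T)/20.
20·(-44 − T) = -25 − T → 19·T = -880 − (-25) = -855.
T = -855/19 = -45 dBFS.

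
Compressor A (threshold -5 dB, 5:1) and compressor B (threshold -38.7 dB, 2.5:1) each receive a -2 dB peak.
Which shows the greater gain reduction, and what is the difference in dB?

B, by 19.62 dB

A: 3 dB over, compressed to 0.6 dB over, so 2.4 dB of GR.
B: 36.7 dB over, compressed to 14.68 dB over, so 22.02 dB of GR.
Difference: 19.62 dB in favour of B.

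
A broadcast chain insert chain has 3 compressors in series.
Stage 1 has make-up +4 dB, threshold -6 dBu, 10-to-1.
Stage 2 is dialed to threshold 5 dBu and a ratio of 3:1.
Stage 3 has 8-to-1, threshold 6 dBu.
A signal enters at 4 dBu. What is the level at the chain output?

Stage 1: 4 dBu is 10 dB over -6 dBu; at 10:1 that becomes 1 dB over, giving -5 dBu; +4 dB make-up → -1 dBu.
Stage 2: -1 dBu ≤ 5 dBu, so stage 2 doesn't engage; output -1 dBu.
Stage 3: -1 dBu ≤ 6 dBu, so stage 3 doesn't engage; output -1 dBu.

-1 dBu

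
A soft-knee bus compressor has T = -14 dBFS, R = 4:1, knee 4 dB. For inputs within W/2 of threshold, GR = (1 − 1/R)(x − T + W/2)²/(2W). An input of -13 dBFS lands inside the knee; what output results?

-13.84375 dBFS

x − T + W/2 = -13 − (-14) + 2 = 3.
GR = (1 − 1/4) × 3² / 8 = 0.75 × 9 / 8 = 0.84375 dB.
Output = -13 − 0.84375 = -13.84375 dBFS.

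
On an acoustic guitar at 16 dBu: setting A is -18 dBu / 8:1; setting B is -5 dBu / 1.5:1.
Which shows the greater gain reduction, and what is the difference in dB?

A: GR = 34 − 34/8 = 29.75 dB.
B: GR = 21 − 21/1.5 = 7 dB.
A reduces 22.75 dB more.

A, by 22.75 dB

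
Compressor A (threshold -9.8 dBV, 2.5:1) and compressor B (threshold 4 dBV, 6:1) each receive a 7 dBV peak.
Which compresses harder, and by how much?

A, by 7.58 dB

A: GR = 16.8 − 16.8/2.5 = 10.08 dB.
B: GR = 3 − 3/6 = 2.5 dB.
A reduces 7.58 dB more.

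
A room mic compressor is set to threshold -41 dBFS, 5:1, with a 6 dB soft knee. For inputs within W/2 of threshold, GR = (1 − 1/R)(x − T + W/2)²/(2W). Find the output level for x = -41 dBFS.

-41.6 dBFS

x − T + W/2 = -41 − (-41) + 3 = 3.
GR = (1 − 1/5) × 3² / 12 = 0.8 × 9 / 12 = 0.6 dB.
Output = -41 − 0.6 = -41.6 dBFS.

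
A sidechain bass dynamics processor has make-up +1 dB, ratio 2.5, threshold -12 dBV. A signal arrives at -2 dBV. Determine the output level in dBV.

-7 dBV

Overshoot: -2 − (-12) = 10 dB.
At 2.5:1 the overshoot is divided by 2.5, leaving 4 dB above threshold.
That puts the output at -8 dBV; make-up adds 1 dB, giving -7 dBV.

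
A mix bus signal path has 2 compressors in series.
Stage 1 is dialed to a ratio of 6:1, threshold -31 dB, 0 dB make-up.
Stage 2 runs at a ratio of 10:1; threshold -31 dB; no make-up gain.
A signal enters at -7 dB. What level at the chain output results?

Stage 1: 24 dB above -31 dB, reduced 6:1 to 4 dB above → -27 dB.
Stage 2: overshoot 4 dB → 4/10 = 0.4 dB → -30.6 dB.

-30.6 dB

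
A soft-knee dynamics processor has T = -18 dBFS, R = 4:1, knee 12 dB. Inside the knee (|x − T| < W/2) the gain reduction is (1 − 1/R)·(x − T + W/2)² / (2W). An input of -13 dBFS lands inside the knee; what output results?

-16.78125 dBFS

x − T + W/2 = -13 − (-18) + 6 = 11.
GR = (1 − 1/4) × 11² / 24 = 0.75 × 121 / 24 = 3.78125 dB.
Output = -13 − 3.78125 = -16.78125 dBFS.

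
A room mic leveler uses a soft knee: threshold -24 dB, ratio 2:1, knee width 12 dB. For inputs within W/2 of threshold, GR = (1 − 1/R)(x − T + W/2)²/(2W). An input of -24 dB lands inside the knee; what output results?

x − T + W/2 = -24 − (-24) + 6 = 6.
GR = (1 − 1/2) × 6² / 24 = 0.5 × 36 / 24 = 0.75 dB.
Output = -24 − 0.75 = -24.75 dB.

-24.75 dB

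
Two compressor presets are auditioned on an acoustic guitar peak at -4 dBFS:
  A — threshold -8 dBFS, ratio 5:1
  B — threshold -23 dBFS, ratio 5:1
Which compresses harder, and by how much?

B, by 12 dB

A: GR = 4 − 4/5 = 3.2 dB.
B: GR = 19 − 19/5 = 15.2 dB.
B applies 12 dB more gain reduction.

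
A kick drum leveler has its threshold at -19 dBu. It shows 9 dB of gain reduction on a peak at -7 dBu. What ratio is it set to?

Input overshoot = -7 − (-19) = 12 dB.
Output overshoot = 12 − 9 = 3 dB.
Ratio = input overshoot / output overshoot = 12 / 3 = 4.

4:1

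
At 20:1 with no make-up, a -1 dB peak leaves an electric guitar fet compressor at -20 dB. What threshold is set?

Input is 20 dB above T (since output overshoot × R = input overshoot: (-20 − T)·20 = -1 − T gives T = -21 dB).
Check: -21 + (-1 − (-21))/20 = -21 + 1 = -20 dB. ✓

-21 dB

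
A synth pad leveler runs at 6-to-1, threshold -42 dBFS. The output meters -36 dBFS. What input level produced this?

The compressed level sits -36 − (-42) = 6 dB over threshold.
Input overshoot = R × output overshoot = 36 dB → input = -42 + 36 = -6 dBFS.

-6 dBFS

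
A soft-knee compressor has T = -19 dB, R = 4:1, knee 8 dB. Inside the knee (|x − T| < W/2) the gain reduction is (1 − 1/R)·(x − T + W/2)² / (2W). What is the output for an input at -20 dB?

-20.421875 dB

x − T + W/2 = -20 − (-19) + 4 = 3.
GR = (1 − 1/4) × 3² / 16 = 0.75 × 9 / 16 = 0.421875 dB.
Output = -20 − 0.421875 = -20.421875 dB.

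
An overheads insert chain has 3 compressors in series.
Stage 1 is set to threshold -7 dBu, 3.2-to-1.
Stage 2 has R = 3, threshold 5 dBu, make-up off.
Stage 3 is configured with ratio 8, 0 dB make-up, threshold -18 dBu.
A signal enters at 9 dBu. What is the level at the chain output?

-16 dBu

Stage 1: 9 dBu is 16 dB over -7 dBu; at 3.2:1 that becomes 5 dB over, giving -2 dBu.
Stage 2: -2 dBu is at or below the 5 dBu threshold — no compression; output -2 dBu.
Stage 3: 16 dB above -18 dBu, reduced 8:1 to 2 dB above → -16 dBu.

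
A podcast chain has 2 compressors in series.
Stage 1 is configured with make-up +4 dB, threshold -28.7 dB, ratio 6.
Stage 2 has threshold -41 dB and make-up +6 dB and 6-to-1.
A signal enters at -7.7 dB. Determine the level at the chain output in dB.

-31.7 dB

Stage 1: -7.7 dB is 21 dB over -28.7 dB; at 6:1 that becomes 3.5 dB over, giving -25.2 dB; +4 dB make-up → -21.2 dB.
Stage 2: overshoot 19.8 dB → 19.8/6 = 3.3 dB → -37.7 dB; +6 dB make-up → -31.7 dB.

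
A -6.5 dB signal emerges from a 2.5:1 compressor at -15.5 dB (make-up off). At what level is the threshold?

-21.5 dB

Input is 15 dB above T (since output overshoot × R = input overshoot: (-15.5 − T)·2.5 = -6.5 − T gives T = -21.5 dB).
Check: -21.5 + (-6.5 − (-21.5))/2.5 = -21.5 + 6 = -15.5 dB. ✓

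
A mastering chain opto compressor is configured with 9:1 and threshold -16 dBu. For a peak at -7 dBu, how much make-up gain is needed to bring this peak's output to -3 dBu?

Without make-up, output = threshold + overshoot/9 = -16 + 1 = -15 dBu.
Gap to target: 12 dB.

12 dB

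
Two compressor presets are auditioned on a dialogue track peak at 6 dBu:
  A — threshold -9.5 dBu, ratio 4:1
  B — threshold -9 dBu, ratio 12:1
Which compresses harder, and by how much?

B, by 2.125 dB

A: 15.5 dB over, compressed to 3.875 dB over, so 11.625 dB of GR.
B: 15 dB over, compressed to 1.25 dB over, so 13.75 dB of GR.
B applies 2.125 dB more gain reduction.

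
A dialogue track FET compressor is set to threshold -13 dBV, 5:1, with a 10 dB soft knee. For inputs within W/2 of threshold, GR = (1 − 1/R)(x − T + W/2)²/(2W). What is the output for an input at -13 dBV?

-14 dBV

x − T + W/2 = -13 − (-13) + 5 = 5.
GR = (1 − 1/5) × 5² / 20 = 0.8 × 25 / 20 = 1 dB.
Output = -13 − 1 = -14 dBV.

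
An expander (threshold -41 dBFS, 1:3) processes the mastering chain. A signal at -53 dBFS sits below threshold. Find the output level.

-77 dBFS

Undershoot = (-41) − (-53) = 12 dB.
At 1:3, that expands to 36 dB under threshold.
Output = -41 − 36 = -77 dBFS.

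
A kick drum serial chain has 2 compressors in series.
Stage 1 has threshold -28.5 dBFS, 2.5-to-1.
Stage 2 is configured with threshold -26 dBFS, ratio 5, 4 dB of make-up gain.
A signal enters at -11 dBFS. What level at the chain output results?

-21.1 dBFS

Stage 1: -11 dBFS is 17.5 dB over -28.5 dBFS; at 2.5:1 that becomes 7 dB over, giving -21.5 dBFS.
Stage 2: -21.5 dBFS is 4.5 dB over -26 dBFS; at 5:1 that becomes 0.9 dB over, giving -25.1 dBFS; +4 dB make-up → -21.1 dBFS.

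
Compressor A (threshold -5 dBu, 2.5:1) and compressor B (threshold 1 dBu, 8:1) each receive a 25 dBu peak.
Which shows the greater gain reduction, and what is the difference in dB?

A: GR = 30 − 30/2.5 = 18 dB.
B: GR = 24 − 24/8 = 21 dB.
B applies 3 dB more gain reduction.

B, by 3 dB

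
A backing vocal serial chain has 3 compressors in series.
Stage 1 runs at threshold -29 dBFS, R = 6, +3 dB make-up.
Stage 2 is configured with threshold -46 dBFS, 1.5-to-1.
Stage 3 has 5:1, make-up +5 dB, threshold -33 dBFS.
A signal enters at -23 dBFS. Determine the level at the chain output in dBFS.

-27.8 dBFS

Stage 1: 6 dB above -29 dBFS, reduced 6:1 to 1 dB above → -28 dBFS; +3 dB make-up → -25 dBFS.
Stage 2: -25 dBFS is 21 dB over -46 dBFS; at 1.5:1 that becomes 14 dB over, giving -32 dBFS.
Stage 3: -32 dBFS is 1 dB over -33 dBFS; at 5:1 that becomes 0.2 dB over, giving -32.8 dBFS; +5 dB make-up → -27.8 dBFS.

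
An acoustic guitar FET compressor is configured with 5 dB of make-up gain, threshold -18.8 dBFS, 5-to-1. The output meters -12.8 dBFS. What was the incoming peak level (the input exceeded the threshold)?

Stripping the +5 dB make-up gives -17.8 dBFS at the gain stage.
That's 1 dB above the -18.8 dBFS threshold.
Undo the ratio: input overshoot = 1 × 5 = 5 dB, giving input = -13.8 dBFS.

-13.8 dBFS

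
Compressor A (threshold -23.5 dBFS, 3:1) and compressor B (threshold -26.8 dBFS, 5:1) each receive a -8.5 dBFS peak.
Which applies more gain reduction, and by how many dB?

B, by 4.64 dB

A: overshoot 15 dB → output overshoot 5 dB → GR 10 dB.
B: overshoot 18.3 dB → output overshoot 3.66 dB → GR 14.64 dB.
B applies 4.64 dB more gain reduction.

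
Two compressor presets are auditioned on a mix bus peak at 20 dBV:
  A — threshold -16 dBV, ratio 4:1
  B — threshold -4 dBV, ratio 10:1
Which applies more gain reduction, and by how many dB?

A: overshoot 36 dB → output overshoot 9 dB → GR 27 dB.
B: overshoot 24 dB → output overshoot 2.4 dB → GR 21.6 dB.
Difference: 5.4 dB in favour of A.

A, by 5.4 dB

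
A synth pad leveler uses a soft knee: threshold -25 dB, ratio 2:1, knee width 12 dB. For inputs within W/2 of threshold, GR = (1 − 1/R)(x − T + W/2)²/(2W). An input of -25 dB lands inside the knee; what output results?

x − T + W/2 = -25 − (-25) + 6 = 6.
GR = (1 − 1/2) × 6² / 24 = 0.5 × 36 / 24 = 0.75 dB.
Output = -25 − 0.75 = -25.75 dB.

-25.75 dB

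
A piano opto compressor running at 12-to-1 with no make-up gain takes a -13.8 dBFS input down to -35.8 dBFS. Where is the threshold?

-37.8 dBFS

Let T be the threshold. Output overshoot = (input overshoot)/R, so -35.8 − T = (-13.8 − T)/12.
12·(-35.8 − T) = -13.8 − T → 11·T = -429.6 − (-13.8) = -415.8.
T = -415.8/11 = -37.8 dBFS.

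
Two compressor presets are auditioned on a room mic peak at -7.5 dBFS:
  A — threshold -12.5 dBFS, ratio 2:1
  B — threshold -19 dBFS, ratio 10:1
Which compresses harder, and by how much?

A: overshoot 5 dB → output overshoot 2.5 dB → GR 2.5 dB.
B: overshoot 11.5 dB → output overshoot 1.15 dB → GR 10.35 dB.
B applies 7.85 dB more gain reduction.

B, by 7.85 dB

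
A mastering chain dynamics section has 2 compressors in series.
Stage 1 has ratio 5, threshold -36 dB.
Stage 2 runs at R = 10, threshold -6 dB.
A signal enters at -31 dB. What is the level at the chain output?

Stage 1: 5 dB above -36 dB, reduced 5:1 to 1 dB above → -35 dB.
Stage 2: below threshold (-35 ≤ -6); passes unchanged; output -35 dB.

-35 dB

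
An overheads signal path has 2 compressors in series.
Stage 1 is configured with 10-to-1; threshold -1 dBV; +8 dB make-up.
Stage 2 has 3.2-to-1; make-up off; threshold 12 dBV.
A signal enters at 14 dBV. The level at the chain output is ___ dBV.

8.5 dBV

Stage 1: overshoot 15 dB → 15/10 = 1.5 dB → 0.5 dBV; +8 dB make-up → 8.5 dBV.
Stage 2: 8.5 dBV ≤ 12 dBV, so stage 2 doesn't engage; output 8.5 dBV.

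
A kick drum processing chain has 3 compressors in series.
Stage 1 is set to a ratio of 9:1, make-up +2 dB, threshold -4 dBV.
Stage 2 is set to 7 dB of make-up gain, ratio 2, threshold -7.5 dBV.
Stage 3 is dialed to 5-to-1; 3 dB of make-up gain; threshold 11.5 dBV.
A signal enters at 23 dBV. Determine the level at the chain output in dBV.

6.75 dBV

Stage 1: overshoot 27 dB → 27/9 = 3 dB → -1 dBV; +2 dB make-up → 1 dBV.
Stage 2: 1 dBV is 8.5 dB over -7.5 dBV; at 2:1 that becomes 4.25 dB over, giving -3.25 dBV; +7 dB make-up → 3.75 dBV.
Stage 3: below threshold (3.75 ≤ 11.5); passes unchanged; make-up brings it to 6.75 dBV.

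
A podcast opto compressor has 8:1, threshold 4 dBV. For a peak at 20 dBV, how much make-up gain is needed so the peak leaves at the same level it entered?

14 dB

Overshoot 16 dB → 16/8 = 2 dB after compression, so the compressed level is 4 + 2 = 6 dBV.
Make-up = target − compressed = 20 − 6 = 14 dB.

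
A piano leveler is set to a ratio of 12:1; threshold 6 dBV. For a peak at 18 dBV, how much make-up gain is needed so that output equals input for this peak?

The peak compresses to 6 + 12/12 = 7 dBV.
To reach 18 dBV requires 18 − 7 = 11 dB of make-up.

11 dB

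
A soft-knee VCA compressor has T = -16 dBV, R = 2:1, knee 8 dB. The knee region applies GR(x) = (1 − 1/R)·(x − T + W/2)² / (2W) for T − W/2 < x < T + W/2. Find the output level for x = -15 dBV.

x − T + W/2 = -15 − (-16) + 4 = 5.
GR = (1 − 1/2) × 5² / 16 = 0.5 × 25 / 16 = 0.78125 dB.
Output = -15 − 0.78125 = -15.78125 dBV.

-15.78125 dBV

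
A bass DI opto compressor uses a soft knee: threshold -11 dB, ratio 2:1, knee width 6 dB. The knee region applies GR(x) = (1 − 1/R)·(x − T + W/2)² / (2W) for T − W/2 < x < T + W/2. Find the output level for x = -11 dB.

-11.375 dB

x − T + W/2 = -11 − (-11) + 3 = 3.
GR = (1 − 1/2) × 3² / 12 = 0.5 × 9 / 12 = 0.375 dB.
Output = -11 − 0.375 = -11.375 dB.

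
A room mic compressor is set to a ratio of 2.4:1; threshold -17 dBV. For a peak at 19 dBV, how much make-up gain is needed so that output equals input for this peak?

21 dB

Overshoot 36 dB → 36/2.4 = 15 dB after compression, so the compressed level is -17 + 15 = -2 dBV.
Make-up = target − compressed = 19 − (-2) = 21 dB.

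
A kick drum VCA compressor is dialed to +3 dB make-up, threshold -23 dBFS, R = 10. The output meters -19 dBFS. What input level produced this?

Remove make-up: -19 − 3 = -22 dBFS.
Post-compression overshoot = -22 − (-23) = 1 dB.
Input overshoot = R × output overshoot = 10 dB → input = -23 + 10 = -13 dBFS.

-13 dBFS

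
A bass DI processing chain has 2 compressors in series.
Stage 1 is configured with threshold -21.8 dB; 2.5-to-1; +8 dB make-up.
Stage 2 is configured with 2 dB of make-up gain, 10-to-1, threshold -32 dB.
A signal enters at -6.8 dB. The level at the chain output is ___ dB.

Stage 1: -6.8 dB is 15 dB over -21.8 dB; at 2.5:1 that becomes 6 dB over, giving -15.8 dB; +8 dB make-up → -7.8 dB.
Stage 2: -7.8 dB is 24.2 dB over -32 dB; at 10:1 that becomes 2.42 dB over, giving -29.58 dB; +2 dB make-up → -27.58 dB.

-27.58 dB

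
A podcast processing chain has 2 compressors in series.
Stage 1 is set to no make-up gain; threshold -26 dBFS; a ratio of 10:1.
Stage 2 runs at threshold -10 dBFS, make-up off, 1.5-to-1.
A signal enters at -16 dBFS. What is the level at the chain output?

-25 dBFS

Stage 1: -16 dBFS is 10 dB over -26 dBFS; at 10:1 that becomes 1 dB over, giving -25 dBFS.
Stage 2: -25 dBFS is at or below the -10 dBFS threshold — no compression; output -25 dBFS.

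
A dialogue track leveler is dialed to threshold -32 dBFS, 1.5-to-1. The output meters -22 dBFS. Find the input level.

Post-compression overshoot = -22 − (-32) = 10 dB.
Input overshoot = R × output overshoot = 15 dB → input = -32 + 15 = -17 dBFS.

-17 dBFS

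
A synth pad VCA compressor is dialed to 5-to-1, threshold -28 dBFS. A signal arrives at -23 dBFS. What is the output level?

The input is 5 dB above the -28 dBFS threshold.
The 5 dB excess becomes 1 dB after 5:1 reduction.
Output = -28 + 1 = -27 dBFS.

-27 dBFS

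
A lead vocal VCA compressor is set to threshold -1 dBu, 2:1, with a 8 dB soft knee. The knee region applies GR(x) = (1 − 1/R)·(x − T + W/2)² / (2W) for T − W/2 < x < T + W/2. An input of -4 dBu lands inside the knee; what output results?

x − T + W/2 = -4 − (-1) + 4 = 1.
GR = (1 − 1/2) × 1² / 16 = 0.5 × 1 / 16 = 0.03125 dB.
Output = -4 − 0.03125 = -4.03125 dBu.

-4.03125 dBu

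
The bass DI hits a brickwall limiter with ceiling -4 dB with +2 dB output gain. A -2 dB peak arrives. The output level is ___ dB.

-2 dB

The limiter clamps the peak to its -4 dB ceiling.
Output gain then adds 2 dB: -4 + 2 = -2 dB.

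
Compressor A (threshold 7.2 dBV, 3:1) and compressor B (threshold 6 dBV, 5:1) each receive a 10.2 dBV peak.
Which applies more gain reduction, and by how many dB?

B, by 1.36 dB

A: GR = 3 − 3/3 = 2 dB.
B: GR = 4.2 − 4.2/5 = 3.36 dB.
Difference: 1.36 dB in favour of B.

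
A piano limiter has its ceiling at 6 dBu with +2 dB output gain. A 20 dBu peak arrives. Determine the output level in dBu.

8 dBu

At ∞:1, everything above 6 dBu is held at the ceiling.
Output gain then adds 2 dB: 6 + 2 = 8 dBu.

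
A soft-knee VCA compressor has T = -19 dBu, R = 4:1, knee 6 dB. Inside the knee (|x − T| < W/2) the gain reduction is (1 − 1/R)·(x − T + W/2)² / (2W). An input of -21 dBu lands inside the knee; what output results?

-21.0625 dBu

x − T + W/2 = -21 − (-19) + 3 = 1.
GR = (1 − 1/4) × 1² / 12 = 0.75 × 1 / 12 = 0.0625 dB.
Output = -21 − 0.0625 = -21.0625 dBu.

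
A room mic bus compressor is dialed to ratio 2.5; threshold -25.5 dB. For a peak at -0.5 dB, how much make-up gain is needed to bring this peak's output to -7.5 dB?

8 dB

Overshoot 25 dB → 25/2.5 = 10 dB after compression, so the compressed level is -25.5 + 10 = -15.5 dB.
Make-up = target − compressed = -7.5 − (-15.5) = 8 dB.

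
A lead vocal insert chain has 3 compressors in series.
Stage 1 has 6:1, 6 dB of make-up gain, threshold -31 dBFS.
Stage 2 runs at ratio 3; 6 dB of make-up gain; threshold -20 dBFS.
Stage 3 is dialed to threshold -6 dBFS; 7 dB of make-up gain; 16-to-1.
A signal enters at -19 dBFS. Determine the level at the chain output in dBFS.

-10 dBFS

Stage 1: overshoot 12 dB → 12/6 = 2 dB → -29 dBFS; +6 dB make-up → -23 dBFS.
Stage 2: -23 dBFS ≤ -20 dBFS, so stage 2 doesn't engage; make-up brings it to -17 dBFS.
Stage 3: below threshold (-17 ≤ -6); passes unchanged; make-up brings it to -10 dBFS.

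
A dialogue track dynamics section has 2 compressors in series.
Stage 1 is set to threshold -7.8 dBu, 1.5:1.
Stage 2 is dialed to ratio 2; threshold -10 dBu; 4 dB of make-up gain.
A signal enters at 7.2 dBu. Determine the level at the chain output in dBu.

Stage 1: 15 dB above -7.8 dBu, reduced 1.5:1 to 10 dB above → 2.2 dBu.
Stage 2: 12.2 dB above -10 dBu, reduced 2:1 to 6.1 dB above → -3.9 dBu; +4 dB make-up → 0.1 dBu.

0.1 dBu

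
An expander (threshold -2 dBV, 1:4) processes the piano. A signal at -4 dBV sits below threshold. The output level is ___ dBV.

-10 dBV

Undershoot = (-2) − (-4) = 2 dB.
At 1:4, that expands to 8 dB under threshold.
Output = -2 − 8 = -10 dBV.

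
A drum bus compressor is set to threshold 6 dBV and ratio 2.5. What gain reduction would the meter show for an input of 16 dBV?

6 dB

The signal is 10 dB above threshold.
At 2.5:1, output sits 10/2.5 = 4 dB above threshold.
So the signal is attenuated by 10 − 4 = 6 dB.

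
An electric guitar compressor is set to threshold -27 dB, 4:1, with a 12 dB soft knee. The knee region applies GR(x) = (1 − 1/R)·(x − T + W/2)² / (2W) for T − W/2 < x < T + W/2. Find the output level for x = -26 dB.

x − T + W/2 = -26 − (-27) + 6 = 7.
GR = (1 − 1/4) × 7² / 24 = 0.75 × 49 / 24 = 1.53125 dB.
Output = -26 − 1.53125 = -27.53125 dB.

-27.53125 dB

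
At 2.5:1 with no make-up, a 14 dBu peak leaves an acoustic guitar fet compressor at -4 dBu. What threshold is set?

-16 dBu

Let T be the threshold. Output overshoot = (input overshoot)/R, so -4 − T = (14 − T)/2.5.
2.5·(-4 − T) = 14 − T → 1.5·T = -10 − 14 = -24.
T = -24/1.5 = -16 dBu.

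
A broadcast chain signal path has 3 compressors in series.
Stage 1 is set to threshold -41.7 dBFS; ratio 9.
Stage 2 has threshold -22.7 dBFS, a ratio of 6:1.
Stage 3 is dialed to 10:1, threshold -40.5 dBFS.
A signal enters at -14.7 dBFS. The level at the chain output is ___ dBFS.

-40.32 dBFS

Stage 1: overshoot 27 dB → 27/9 = 3 dB → -38.7 dBFS.
Stage 2: below threshold (-38.7 ≤ -22.7); passes unchanged; output -38.7 dBFS.
Stage 3: 1.8 dB above -40.5 dBFS, reduced 10:1 to 0.18 dB above → -40.32 dBFS.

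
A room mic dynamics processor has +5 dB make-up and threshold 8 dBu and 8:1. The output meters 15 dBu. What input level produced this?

24 dBu

Before make-up, the level was 15 − 5 = 10 dBu.
That's 2 dB above the 8 dBu threshold.
Input overshoot = R × output overshoot = 16 dB → input = 8 + 16 = 24 dBu.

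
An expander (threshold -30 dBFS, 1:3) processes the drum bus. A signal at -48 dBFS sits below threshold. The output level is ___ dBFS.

-84 dBFS

Below threshold, a 1:3 expander applies gain = (3−1)×(T − x) of attenuation.
(3−1) × 18 = 36 dB, so output = -48 − 36 = -84 dBFS.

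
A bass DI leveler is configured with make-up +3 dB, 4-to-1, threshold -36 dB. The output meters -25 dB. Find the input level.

-4 dB

Stripping the +3 dB make-up gives -28 dB at the gain stage.
That's 8 dB above the -36 dB threshold.
Input overshoot = R × output overshoot = 32 dB → input = -36 + 32 = -4 dB.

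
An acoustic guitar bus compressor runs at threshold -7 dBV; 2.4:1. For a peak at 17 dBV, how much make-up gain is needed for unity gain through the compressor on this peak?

The peak compresses to -7 + 24/2.4 = 3 dBV.
To reach 17 dBV requires 17 − 3 = 14 dB of make-up.

14 dB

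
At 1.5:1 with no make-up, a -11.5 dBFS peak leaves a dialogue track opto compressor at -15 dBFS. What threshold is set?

Input is 10.5 dB above T (since output overshoot × R = input overshoot: (-15 − T)·1.5 = -11.5 − T gives T = -22 dBFS).
Check: -22 + (-11.5 − (-22))/1.5 = -22 + 7 = -15 dBFS. ✓

-22 dBFS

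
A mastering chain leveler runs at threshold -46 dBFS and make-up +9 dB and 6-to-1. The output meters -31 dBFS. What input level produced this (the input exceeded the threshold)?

Stripping the +9 dB make-up gives -40 dBFS at the gain stage.
Post-compression overshoot = -40 − (-46) = 6 dB.
Before 6:1 compression the overshoot was 6 × 6 = 36 dB, so input = -46 + 36 = -10 dBFS.

-10 dBFS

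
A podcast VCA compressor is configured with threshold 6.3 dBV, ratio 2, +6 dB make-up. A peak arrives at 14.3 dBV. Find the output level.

14.3 dBV sits 8 dB over threshold.
2:1 compression reduces that to 8/2 = 4 dB over.
That puts the output at 10.3 dBV; make-up adds 6 dB, giving 16.3 dBV.

16.3 dBV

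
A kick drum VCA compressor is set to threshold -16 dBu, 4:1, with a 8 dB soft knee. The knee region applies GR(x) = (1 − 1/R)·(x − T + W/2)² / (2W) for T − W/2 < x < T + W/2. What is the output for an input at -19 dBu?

x − T + W/2 = -19 − (-16) + 4 = 1.
GR = (1 − 1/4) × 1² / 16 = 0.75 × 1 / 16 = 0.046875 dB.
Output = -19 − 0.046875 = -19.046875 dBu.

-19.046875 dBu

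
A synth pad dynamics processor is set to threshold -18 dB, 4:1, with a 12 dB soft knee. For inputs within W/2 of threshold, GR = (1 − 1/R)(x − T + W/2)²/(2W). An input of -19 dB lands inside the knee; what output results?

x − T + W/2 = -19 − (-18) + 6 = 5.
GR = (1 − 1/4) × 5² / 24 = 0.75 × 25 / 24 = 0.78125 dB.
Output = -19 − 0.78125 = -19.78125 dB.

-19.78125 dB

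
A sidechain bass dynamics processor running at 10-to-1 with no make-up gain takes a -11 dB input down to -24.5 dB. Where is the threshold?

Let T be the threshold. Output overshoot = (input overshoot)/R, so -24.5 − T = (-11 − T)/10.
10·(-24.5 − T) = -11 − T → 9·T = -245 − (-11) = -234.
T = -234/9 = -26 dB.

-26 dB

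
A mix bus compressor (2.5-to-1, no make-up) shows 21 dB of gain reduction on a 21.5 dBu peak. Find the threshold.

Gain reduction = 21.5 − 0.5 = 21 dB; output overshoot = GR / (R − 1) = 21 / 1.5 = 14 dB.
Threshold = output − output overshoot = 0.5 − 14 = -13.5 dBu.

-13.5 dBu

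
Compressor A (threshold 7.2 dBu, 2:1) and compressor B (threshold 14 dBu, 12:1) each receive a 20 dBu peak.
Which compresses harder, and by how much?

A, by 0.9 dB

A: overshoot 12.8 dB → output overshoot 6.4 dB → GR 6.4 dB.
B: overshoot 6 dB → output overshoot 0.5 dB → GR 5.5 dB.
A reduces 0.9 dB more.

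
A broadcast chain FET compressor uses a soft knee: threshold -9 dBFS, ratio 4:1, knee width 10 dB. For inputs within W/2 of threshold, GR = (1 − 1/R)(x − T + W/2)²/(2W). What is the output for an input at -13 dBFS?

x − T + W/2 = -13 − (-9) + 5 = 1.
GR = (1 − 1/4) × 1² / 20 = 0.75 × 1 / 20 = 0.0375 dB.
Output = -13 − 0.0375 = -13.0375 dBFS.

-13.0375 dBFS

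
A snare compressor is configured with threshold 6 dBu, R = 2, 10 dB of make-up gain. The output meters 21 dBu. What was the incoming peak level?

16 dBu

Stripping the +10 dB make-up gives 11 dBu at the gain stage.
That's 5 dB above the 6 dBu threshold.
Before 2:1 compression the overshoot was 5 × 2 = 10 dB, so input = 6 + 10 = 16 dBu.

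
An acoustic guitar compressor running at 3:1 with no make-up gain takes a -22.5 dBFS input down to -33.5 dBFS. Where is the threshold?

-39 dBFS

Let T be the threshold. Output overshoot = (input overshoot)/R, so -33.5 − T = (-22.5 − T)/3.
3·(-33.5 − T) = -22.5 − T → 2·T = -100.5 − (-22.5) = -78.
T = -78/2 = -39 dBFS.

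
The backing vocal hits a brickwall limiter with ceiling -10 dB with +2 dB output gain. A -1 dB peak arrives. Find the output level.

A brickwall limiter is an ∞:1 compressor: any input above the ceiling is clamped to -10 dB.
Output gain then adds 2 dB: -10 + 2 = -8 dB.

-8 dB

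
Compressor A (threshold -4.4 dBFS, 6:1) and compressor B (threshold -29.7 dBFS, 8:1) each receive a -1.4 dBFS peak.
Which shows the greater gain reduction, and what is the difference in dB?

A: overshoot 3 dB → output overshoot 0.5 dB → GR 2.5 dB.
B: overshoot 28.3 dB → output overshoot 3.5375 dB → GR 24.7625 dB.
B reduces 22.2625 dB more.

B, by 22.2625 dB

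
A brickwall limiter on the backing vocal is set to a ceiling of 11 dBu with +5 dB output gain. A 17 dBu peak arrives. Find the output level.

16 dBu

The limiter clamps the peak to its 11 dBu ceiling.
Output gain then adds 5 dB: 11 + 5 = 16 dBu.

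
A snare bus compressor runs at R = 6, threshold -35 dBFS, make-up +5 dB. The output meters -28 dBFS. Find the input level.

-23 dBFS

Stripping the +5 dB make-up gives -33 dBFS at the gain stage.
That's 2 dB above the -35 dBFS threshold.
Undo the ratio: input overshoot = 2 × 6 = 12 dB, giving input = -23 dBFS.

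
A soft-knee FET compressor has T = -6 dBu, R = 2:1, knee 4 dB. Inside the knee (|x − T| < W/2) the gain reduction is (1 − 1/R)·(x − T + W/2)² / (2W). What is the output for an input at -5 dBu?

x − T + W/2 = -5 − (-6) + 2 = 3.
GR = (1 − 1/2) × 3² / 8 = 0.5 × 9 / 8 = 0.5625 dB.
Output = -5 − 0.5625 = -5.5625 dBu.

-5.5625 dBu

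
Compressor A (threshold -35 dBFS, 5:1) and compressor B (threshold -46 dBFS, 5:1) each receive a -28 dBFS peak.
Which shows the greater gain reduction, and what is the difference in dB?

A: GR = 7 − 7/5 = 5.6 dB.
B: GR = 18 − 18/5 = 14.4 dB.
B reduces 8.8 dB more.

B, by 8.8 dB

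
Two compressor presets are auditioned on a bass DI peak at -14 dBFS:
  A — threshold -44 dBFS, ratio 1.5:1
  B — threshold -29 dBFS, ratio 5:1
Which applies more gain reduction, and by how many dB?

B, by 2 dB

A: 30 dB over, compressed to 20 dB over, so 10 dB of GR.
B: 15 dB over, compressed to 3 dB over, so 12 dB of GR.
B reduces 2 dB more.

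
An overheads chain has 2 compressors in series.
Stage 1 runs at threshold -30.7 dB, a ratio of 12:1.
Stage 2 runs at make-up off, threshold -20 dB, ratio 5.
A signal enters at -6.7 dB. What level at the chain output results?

Stage 1: -6.7 dB is 24 dB over -30.7 dB; at 12:1 that becomes 2 dB over, giving -28.7 dB.
Stage 2: below threshold (-28.7 ≤ -20); passes unchanged; output -28.7 dB.

-28.7 dB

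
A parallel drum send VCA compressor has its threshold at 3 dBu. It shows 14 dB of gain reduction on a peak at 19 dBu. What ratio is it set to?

8:1

Input overshoot = 19 − 3 = 16 dB.
Output overshoot = 16 − 14 = 2 dB.
Ratio = input overshoot / output overshoot = 16 / 2 = 8.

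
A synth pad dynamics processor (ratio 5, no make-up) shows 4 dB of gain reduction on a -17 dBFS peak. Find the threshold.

Gain reduction = -17 − (-21) = 4 dB; output overshoot = GR / (R − 1) = 4 / 4 = 1 dB.
Threshold = output − output overshoot = -21 − 1 = -22 dBFS.

-22 dBFS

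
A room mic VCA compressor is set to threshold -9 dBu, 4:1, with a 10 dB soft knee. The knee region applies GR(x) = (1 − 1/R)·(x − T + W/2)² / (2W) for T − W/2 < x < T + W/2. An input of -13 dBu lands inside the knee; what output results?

x − T + W/2 = -13 − (-9) + 5 = 1.
GR = (1 − 1/4) × 1² / 20 = 0.75 × 1 / 20 = 0.0375 dB.
Output = -13 − 0.0375 = -13.0375 dBu.

-13.0375 dBu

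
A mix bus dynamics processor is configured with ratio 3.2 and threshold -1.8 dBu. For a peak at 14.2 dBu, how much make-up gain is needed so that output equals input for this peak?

11 dB

The peak compresses to -1.8 + 16/3.2 = 3.2 dBu.
To reach 14.2 dBu requires 14.2 − 3.2 = 11 dB of make-up.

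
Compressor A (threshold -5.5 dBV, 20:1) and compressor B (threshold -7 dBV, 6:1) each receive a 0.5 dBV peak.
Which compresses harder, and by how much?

A: 6 dB over, compressed to 0.3 dB over, so 5.7 dB of GR.
B: 7.5 dB over, compressed to 1.25 dB over, so 6.25 dB of GR.
B reduces 0.55 dB more.

B, by 0.55 dB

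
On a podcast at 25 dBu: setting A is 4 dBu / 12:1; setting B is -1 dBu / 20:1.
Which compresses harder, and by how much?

B, by 5.45 dB

A: GR = 21 − 21/12 = 19.25 dB.
B: GR = 26 − 26/20 = 24.7 dB.
Difference: 5.45 dB in favour of B.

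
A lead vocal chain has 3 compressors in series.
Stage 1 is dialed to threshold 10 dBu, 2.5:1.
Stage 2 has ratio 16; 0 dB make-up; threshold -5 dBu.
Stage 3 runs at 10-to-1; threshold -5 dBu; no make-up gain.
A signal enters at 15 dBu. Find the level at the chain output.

-4.89375 dBu

Stage 1: 15 dBu is 5 dB over 10 dBu; at 2.5:1 that becomes 2 dB over, giving 12 dBu.
Stage 2: overshoot 17 dB → 17/16 = 1.0625 dB → -3.9375 dBu.
Stage 3: 1.0625 dB above -5 dBu, reduced 10:1 to 0.10625 dB above → -4.89375 dBu.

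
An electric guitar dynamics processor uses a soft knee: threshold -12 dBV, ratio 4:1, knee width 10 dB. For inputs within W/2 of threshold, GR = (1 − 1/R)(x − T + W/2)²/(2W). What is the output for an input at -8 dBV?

x − T + W/2 = -8 − (-12) + 5 = 9.
GR = (1 − 1/4) × 9² / 20 = 0.75 × 81 / 20 = 3.0375 dB.
Output = -8 − 3.0375 = -11.0375 dBV.

-11.0375 dBV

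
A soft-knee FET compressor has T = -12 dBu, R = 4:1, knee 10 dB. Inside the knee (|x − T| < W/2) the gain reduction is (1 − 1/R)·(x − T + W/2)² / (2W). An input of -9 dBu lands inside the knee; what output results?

x − T + W/2 = -9 − (-12) + 5 = 8.
GR = (1 − 1/4) × 8² / 20 = 0.75 × 64 / 20 = 2.4 dB.
Output = -9 − 2.4 = -11.4 dBu.

-11.4 dBu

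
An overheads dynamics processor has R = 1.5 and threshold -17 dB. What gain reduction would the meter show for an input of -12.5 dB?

1.5 dB

Overshoot = -12.5 − (-17) = 4.5 dB.
A 1.5:1 ratio leaves 3 dB of that excess.
GR = overshoot in − overshoot out = 4.5 − 3 = 1.5 dB.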